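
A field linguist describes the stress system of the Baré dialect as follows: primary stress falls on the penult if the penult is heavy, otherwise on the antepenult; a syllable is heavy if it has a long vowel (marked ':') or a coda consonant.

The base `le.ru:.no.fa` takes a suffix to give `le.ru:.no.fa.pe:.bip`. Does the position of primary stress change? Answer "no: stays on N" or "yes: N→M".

yes: 2→5

Base `le.ru:.no.fa` (4 syllables):
  Weights: 2 ru: H, 3 no L, 4 fa L.
  The penult (syllable 3, no) is light, so stress falls on the antepenult (syllable 2, ru:).
  → primary stress on syllable 2.
Suffixed `le.ru:.no.fa.pe:.bip` (6 syllables):
  Weights: 4 fa L, 5 pe: H, 6 bip H.
  The penult (syllable 5, pe:) is heavy, so it takes stress.
  → primary stress on syllable 5.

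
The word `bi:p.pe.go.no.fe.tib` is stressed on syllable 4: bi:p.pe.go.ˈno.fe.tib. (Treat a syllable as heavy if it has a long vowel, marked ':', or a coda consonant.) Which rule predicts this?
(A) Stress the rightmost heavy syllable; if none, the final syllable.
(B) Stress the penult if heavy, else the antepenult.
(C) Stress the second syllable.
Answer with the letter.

B

Rule A → syllable 6 (observed: 4).
Rule B → syllable 4 ✓.
Rule C → syllable 2 (observed: 4).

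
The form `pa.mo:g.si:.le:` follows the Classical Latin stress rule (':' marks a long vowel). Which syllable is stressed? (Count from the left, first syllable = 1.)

3

Classical Latin: stress the penult if heavy (long vowel or closed), else the antepenult.
Weights: 2 mo:g H, 3 si: H, 4 le: H.
The penult (syllable 3, si:) is heavy, so it takes stress.
Stress on syllable 3: pa.mo:g.ˈsi:.le:.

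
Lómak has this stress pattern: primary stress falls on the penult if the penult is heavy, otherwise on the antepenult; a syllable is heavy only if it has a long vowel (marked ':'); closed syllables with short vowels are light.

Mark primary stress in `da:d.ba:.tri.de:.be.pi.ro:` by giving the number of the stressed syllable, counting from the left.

Weights: 5 be L, 6 pi L, 7 ro: H.
The penult (syllable 6, pi) is light, so stress falls on the antepenult (syllable 5, be).
Primary stress: syllable 5 → da:d.ba:.tri.de:.ˈbe.pi.ro:.

5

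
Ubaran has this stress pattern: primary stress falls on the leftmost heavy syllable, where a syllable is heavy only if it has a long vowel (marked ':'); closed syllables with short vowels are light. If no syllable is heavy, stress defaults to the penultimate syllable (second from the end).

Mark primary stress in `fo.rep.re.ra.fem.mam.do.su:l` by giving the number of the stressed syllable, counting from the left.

Weights: 1 fo L, 2 rep L, 3 re L, 4 ra L, 5 fem L, 6 mam L, 7 do L, 8 su:l H.
Heavy syllables in the domain: 8. The leftmost is syllable 8 (su:l).
Primary stress: syllable 8 → fo.rep.re.ra.fem.mam.do.ˈsu:l.

8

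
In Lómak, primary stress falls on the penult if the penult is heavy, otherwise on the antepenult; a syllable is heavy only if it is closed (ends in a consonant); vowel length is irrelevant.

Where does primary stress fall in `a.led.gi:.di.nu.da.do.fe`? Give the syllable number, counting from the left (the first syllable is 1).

Weights: 6 da L, 7 do L, 8 fe L.
The penult (syllable 7, do) is light, so stress falls on the antepenult (syllable 6, da).
Primary stress: syllable 6 → a.led.gi:.di.nu.ˈda.do.fe.

6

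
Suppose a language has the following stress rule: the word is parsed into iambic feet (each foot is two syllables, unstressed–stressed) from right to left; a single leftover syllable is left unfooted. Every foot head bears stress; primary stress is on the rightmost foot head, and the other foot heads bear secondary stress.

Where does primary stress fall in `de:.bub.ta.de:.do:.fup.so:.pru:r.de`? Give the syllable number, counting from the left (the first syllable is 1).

Parse right to left into iambic (σˈσ) feet: de: (bub.ˈta) (de:.ˈdo:) (fup.ˈso:) (pru:r.ˈde). Syllable 1 is left unfooted.
Foot heads (stressed positions): 3, 5, 7, 9.
End Rule Rightmost: primary stress on the rightmost head = syllable 9.
Primary stress: syllable 9 → de:.bub.ta.de:.do:.fup.so:.pru:r.ˈde.

9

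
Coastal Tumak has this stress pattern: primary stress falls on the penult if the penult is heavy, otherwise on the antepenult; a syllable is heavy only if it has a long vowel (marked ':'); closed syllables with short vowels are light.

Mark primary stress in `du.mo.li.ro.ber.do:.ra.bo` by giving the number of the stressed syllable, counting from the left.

Weights: 6 do: H, 7 ra L, 8 bo L.
The penult (syllable 7, ra) is light, so stress falls on the antepenult (syllable 6, do:).
Primary stress: syllable 6 → du.mo.li.ro.ber.ˈdo:.ra.bo.

6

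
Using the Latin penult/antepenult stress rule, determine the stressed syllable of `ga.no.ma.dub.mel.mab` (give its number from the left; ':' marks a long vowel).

Classical Latin: stress the penult if heavy (long vowel or closed), else the antepenult.
Weights: 4 dub H, 5 mel H, 6 mab H.
The penult (syllable 5, mel) is heavy, so it takes stress.
Stress on syllable 5: ga.no.ma.dub.ˈmel.mab.

5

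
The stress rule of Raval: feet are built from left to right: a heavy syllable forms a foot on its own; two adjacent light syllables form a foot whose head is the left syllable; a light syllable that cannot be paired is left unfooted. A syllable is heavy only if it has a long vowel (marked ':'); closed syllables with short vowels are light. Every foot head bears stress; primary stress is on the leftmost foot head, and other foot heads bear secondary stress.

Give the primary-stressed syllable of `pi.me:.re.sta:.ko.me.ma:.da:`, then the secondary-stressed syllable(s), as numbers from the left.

primary 2, secondary 4, 5, 7, 8

Weights: 1 pi L, 2 me: H, 3 re L, 4 sta: H, 5 ko L, 6 me L, 7 ma: H, 8 da: H.
Parse left to right (heavy = foot alone; LL = one foot; stranded L unfooted): pi (ˈme:) re (ˈsta:) (ˈko.me) (ˈma:) (ˈda:).
Foot heads: 2, 4, 5, 7, 8.
Primary stress on the leftmost head = syllable 2.
Secondary stress on 4, 5, 7, 8: pi.ˈme:.re.ˌsta:.ˌko.me.ˌma:.ˌda:.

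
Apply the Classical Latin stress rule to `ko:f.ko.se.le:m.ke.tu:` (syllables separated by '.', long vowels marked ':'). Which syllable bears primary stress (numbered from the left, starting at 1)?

Classical Latin: stress the penult if heavy (long vowel or closed), else the antepenult.
Weights: 4 le:m H, 5 ke L, 6 tu: H.
The penult (syllable 5, ke) is light, so stress falls on the antepenult (syllable 4, le:m).
Stress on syllable 4: ko:f.ko.se.ˈle:m.ke.tu:.

4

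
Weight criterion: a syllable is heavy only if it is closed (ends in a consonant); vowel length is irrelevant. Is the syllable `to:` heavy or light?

light

`to:`: long vowel, open (no coda). Open (no coda) → light.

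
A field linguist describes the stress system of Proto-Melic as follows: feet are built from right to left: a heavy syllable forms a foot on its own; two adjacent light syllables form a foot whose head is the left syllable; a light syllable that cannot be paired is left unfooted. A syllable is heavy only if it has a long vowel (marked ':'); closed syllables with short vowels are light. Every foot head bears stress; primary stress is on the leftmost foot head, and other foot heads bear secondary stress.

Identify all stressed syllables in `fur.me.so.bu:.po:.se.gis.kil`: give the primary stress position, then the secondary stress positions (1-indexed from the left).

primary 2, secondary 4, 5, 7

Weights: 1 fur L, 2 me L, 3 so L, 4 bu: H, 5 po: H, 6 se L, 7 gis L, 8 kil L.
Parse right to left (heavy = foot alone; LL = one foot; stranded L unfooted): fur (ˈme.so) (ˈbu:) (ˈpo:) se (ˈgis.kil).
Foot heads: 2, 4, 5, 7.
Primary stress on the leftmost head = syllable 2.
Secondary stress on 4, 5, 7: fur.ˈme.so.ˌbu:.ˌpo:.se.ˌgis.kil.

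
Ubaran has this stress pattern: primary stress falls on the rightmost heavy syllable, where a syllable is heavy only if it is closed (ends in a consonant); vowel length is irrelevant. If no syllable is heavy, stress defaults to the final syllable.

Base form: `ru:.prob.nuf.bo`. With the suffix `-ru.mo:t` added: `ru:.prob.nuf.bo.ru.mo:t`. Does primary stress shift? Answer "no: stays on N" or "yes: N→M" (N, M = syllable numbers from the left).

yes: 3→6

Base `ru:.prob.nuf.bo` (4 syllables):
  Weights: 1 ru: L, 2 prob H, 3 nuf H, 4 bo L.
  Heavy syllables in the domain: 2, 3. The rightmost is syllable 3 (nuf).
  → primary stress on syllable 3.
Suffixed `ru:.prob.nuf.bo.ru.mo:t` (6 syllables):
  Weights: 1 ru: L, 2 prob H, 3 nuf H, 4 bo L, 5 ru L, 6 mo:t H.
  Heavy syllables in the domain: 2, 3, 6. The rightmost is syllable 6 (mo:t).
  → primary stress on syllable 6.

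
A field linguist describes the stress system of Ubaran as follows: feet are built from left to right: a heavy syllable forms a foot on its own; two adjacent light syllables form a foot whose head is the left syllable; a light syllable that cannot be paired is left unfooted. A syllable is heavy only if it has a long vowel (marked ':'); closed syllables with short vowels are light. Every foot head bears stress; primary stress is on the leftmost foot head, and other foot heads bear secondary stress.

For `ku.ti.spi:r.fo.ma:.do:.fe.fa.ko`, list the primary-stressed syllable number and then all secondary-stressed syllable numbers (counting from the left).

primary 1, secondary 3, 5, 6, 7

Weights: 1 ku L, 2 ti L, 3 spi:r H, 4 fo L, 5 ma: H, 6 do: H, 7 fe L, 8 fa L, 9 ko L.
Parse left to right (heavy = foot alone; LL = one foot; stranded L unfooted): (ˈku.ti) (ˈspi:r) fo (ˈma:) (ˈdo:) (ˈfe.fa) ko.
Foot heads: 1, 3, 5, 6, 7.
Primary stress on the leftmost head = syllable 1.
Secondary stress on 3, 5, 6, 7: ˈku.ti.ˌspi:r.fo.ˌma:.ˌdo:.ˌfe.fa.ko.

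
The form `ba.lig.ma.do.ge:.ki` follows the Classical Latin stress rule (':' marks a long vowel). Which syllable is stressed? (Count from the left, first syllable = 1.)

Classical Latin: stress the penult if heavy (long vowel or closed), else the antepenult.
Weights: 4 do L, 5 ge: H, 6 ki L.
The penult (syllable 5, ge:) is heavy, so it takes stress.
Stress on syllable 5: ba.lig.ma.do.ˈge:.ki.

5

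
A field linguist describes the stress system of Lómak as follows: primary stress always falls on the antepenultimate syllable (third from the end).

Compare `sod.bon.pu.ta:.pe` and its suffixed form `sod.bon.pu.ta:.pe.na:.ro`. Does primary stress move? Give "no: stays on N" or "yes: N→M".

Base `sod.bon.pu.ta:.pe` (5 syllables):
  The word has 5 syllables; the antepenultimate syllable (third from the end) is syllable 3 (pu).
  → primary stress on syllable 3.
Suffixed `sod.bon.pu.ta:.pe.na:.ro` (7 syllables):
  The word has 7 syllables; the antepenultimate syllable (third from the end) is syllable 5 (pe).
  → primary stress on syllable 5.

yes: 3→5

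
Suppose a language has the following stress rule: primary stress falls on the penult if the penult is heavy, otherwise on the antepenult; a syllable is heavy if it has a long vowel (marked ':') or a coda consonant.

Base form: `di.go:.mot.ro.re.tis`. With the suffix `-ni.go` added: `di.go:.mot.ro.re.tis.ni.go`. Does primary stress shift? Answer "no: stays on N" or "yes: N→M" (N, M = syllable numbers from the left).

yes: 4→6

Base `di.go:.mot.ro.re.tis` (6 syllables):
  Weights: 4 ro L, 5 re L, 6 tis H.
  The penult (syllable 5, re) is light, so stress falls on the antepenult (syllable 4, ro).
  → primary stress on syllable 4.
Suffixed `di.go:.mot.ro.re.tis.ni.go` (8 syllables):
  Weights: 6 tis H, 7 ni L, 8 go L.
  The penult (syllable 7, ni) is light, so stress falls on the antepenult (syllable 6, tis).
  → primary stress on syllable 6.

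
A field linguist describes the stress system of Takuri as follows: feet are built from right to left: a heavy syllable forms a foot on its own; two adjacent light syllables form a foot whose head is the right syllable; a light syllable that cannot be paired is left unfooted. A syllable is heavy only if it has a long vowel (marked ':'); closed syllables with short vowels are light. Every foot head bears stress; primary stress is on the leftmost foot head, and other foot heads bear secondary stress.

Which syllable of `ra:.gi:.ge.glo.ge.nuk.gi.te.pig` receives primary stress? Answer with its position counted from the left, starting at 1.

Weights: 1 ra: H, 2 gi: H, 3 ge L, 4 glo L, 5 ge L, 6 nuk L, 7 gi L, 8 te L, 9 pig L.
Parse right to left (heavy = foot alone; LL = one foot; stranded L unfooted): (ˈra:) (ˈgi:) ge (glo.ˈge) (nuk.ˈgi) (te.ˈpig).
Foot heads: 1, 2, 5, 7, 9.
Primary stress on the leftmost head = syllable 1.
Primary stress: syllable 1 → ˈra:.gi:.ge.glo.ge.nuk.gi.te.pig.

1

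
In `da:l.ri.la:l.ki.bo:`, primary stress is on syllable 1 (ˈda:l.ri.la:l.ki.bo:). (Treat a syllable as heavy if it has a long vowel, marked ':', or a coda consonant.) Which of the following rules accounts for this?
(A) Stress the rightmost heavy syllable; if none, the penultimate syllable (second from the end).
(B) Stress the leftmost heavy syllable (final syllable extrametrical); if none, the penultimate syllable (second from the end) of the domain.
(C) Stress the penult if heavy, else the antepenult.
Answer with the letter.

B

Rule A → syllable 5 (observed: 1).
Rule B → syllable 1 ✓.
Rule C → syllable 3 (observed: 1).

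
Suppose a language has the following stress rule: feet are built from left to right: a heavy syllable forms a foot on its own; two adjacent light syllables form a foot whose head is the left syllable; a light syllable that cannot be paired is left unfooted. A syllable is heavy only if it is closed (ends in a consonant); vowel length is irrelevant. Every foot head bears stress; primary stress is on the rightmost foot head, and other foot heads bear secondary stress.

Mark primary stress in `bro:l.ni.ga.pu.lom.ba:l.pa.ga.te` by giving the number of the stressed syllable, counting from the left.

7

Weights: 1 bro:l H, 2 ni L, 3 ga L, 4 pu L, 5 lom H, 6 ba:l H, 7 pa L, 8 ga L, 9 te L.
Parse left to right (heavy = foot alone; LL = one foot; stranded L unfooted): (ˈbro:l) (ˈni.ga) pu (ˈlom) (ˈba:l) (ˈpa.ga) te.
Foot heads: 1, 2, 5, 6, 7.
Primary stress on the rightmost head = syllable 7.
Primary stress: syllable 7 → bro:l.ni.ga.pu.lom.ba:l.ˈpa.ga.te.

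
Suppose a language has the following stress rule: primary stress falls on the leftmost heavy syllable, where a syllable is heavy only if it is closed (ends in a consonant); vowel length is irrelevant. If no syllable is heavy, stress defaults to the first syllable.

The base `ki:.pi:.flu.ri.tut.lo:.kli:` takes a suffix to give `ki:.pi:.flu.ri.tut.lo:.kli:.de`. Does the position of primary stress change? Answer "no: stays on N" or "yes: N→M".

Base `ki:.pi:.flu.ri.tut.lo:.kli:` (7 syllables):
  Weights: 1 ki: L, 2 pi: L, 3 flu L, 4 ri L, 5 tut H, 6 lo: L, 7 kli: L.
  Heavy syllables in the domain: 5. The leftmost is syllable 5 (tut).
  → primary stress on syllable 5.
Suffixed `ki:.pi:.flu.ri.tut.lo:.kli:.de` (8 syllables):
  Weights: 1 ki: L, 2 pi: L, 3 flu L, 4 ri L, 5 tut H, 6 lo: L, 7 kli: L, 8 de L.
  Heavy syllables in the domain: 5. The leftmost is syllable 5 (tut).
  → primary stress on syllable 5.

no: stays on 5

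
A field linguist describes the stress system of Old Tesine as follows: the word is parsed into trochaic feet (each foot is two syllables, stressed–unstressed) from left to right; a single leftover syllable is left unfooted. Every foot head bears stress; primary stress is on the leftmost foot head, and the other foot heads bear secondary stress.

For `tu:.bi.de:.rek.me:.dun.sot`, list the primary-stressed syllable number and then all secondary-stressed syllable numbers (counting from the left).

primary 1, secondary 3, 5

Parse left to right into trochaic (ˈσσ) feet: (ˈtu:.bi) (ˈde:.rek) (ˈme:.dun) sot. Syllable 7 is left unfooted.
Foot heads (stressed positions): 1, 3, 5.
End Rule Leftmost: primary stress on the leftmost head = syllable 1.
Secondary stress on 3, 5: ˈtu:.bi.ˌde:.rek.ˌme:.dun.sot.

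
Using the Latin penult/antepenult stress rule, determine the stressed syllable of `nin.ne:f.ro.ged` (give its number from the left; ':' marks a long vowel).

Classical Latin: stress the penult if heavy (long vowel or closed), else the antepenult.
Weights: 2 ne:f H, 3 ro L, 4 ged H.
The penult (syllable 3, ro) is light, so stress falls on the antepenult (syllable 2, ne:f).
Stress on syllable 2: nin.ˈne:f.ro.ged.

2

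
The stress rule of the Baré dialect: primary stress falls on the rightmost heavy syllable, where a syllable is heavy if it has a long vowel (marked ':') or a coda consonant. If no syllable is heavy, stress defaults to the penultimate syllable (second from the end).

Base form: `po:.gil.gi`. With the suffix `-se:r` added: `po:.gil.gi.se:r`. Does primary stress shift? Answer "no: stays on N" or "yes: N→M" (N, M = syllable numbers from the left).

yes: 2→4

Base `po:.gil.gi` (3 syllables):
  Weights: 1 po: H, 2 gil H, 3 gi L.
  Heavy syllables in the domain: 1, 2. The rightmost is syllable 2 (gil).
  → primary stress on syllable 2.
Suffixed `po:.gil.gi.se:r` (4 syllables):
  Weights: 1 po: H, 2 gil H, 3 gi L, 4 se:r H.
  Heavy syllables in the domain: 1, 2, 4. The rightmost is syllable 4 (se:r).
  → primary stress on syllable 4.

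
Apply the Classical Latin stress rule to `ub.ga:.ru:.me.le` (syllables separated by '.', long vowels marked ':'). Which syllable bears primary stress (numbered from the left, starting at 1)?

Classical Latin: stress the penult if heavy (long vowel or closed), else the antepenult.
Weights: 3 ru: H, 4 me L, 5 le L.
The penult (syllable 4, me) is light, so stress falls on the antepenult (syllable 3, ru:).
Stress on syllable 3: ub.ga:.ˈru:.me.le.

3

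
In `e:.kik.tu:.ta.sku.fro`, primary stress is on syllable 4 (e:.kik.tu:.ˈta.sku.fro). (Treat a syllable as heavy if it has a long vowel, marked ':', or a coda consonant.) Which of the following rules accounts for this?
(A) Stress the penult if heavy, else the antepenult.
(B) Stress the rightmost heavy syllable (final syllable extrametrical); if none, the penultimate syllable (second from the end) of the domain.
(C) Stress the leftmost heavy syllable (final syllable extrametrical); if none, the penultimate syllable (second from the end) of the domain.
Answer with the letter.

Rule A → syllable 4 ✓.
Rule B → syllable 3 (observed: 4).
Rule C → syllable 1 (observed: 4).

A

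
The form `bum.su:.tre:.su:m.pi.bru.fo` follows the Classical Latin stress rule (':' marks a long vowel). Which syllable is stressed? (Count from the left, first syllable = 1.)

5

Classical Latin: stress the penult if heavy (long vowel or closed), else the antepenult.
Weights: 5 pi L, 6 bru L, 7 fo L.
The penult (syllable 6, bru) is light, so stress falls on the antepenult (syllable 5, pi).
Stress on syllable 5: bum.su:.tre:.su:m.ˈpi.bru.fo.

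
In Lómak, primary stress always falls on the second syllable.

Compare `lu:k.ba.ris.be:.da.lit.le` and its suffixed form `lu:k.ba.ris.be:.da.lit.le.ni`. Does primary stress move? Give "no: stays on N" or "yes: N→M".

Base `lu:k.ba.ris.be:.da.lit.le` (7 syllables):
  The word has 7 syllables; the second syllable is syllable 2 (ba).
  → primary stress on syllable 2.
Suffixed `lu:k.ba.ris.be:.da.lit.le.ni` (8 syllables):
  The word has 8 syllables; the second syllable is syllable 2 (ba).
  → primary stress on syllable 2.

no: stays on 2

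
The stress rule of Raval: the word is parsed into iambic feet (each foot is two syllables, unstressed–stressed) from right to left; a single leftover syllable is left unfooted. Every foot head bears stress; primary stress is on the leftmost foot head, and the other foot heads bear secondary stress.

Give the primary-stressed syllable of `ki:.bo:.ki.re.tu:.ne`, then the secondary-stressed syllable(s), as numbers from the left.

primary 2, secondary 4, 6

Parse right to left into iambic (σˈσ) feet: (ki:.ˈbo:) (ki.ˈre) (tu:.ˈne).
Foot heads (stressed positions): 2, 4, 6.
End Rule Leftmost: primary stress on the leftmost head = syllable 2.
Secondary stress on 4, 6: ki:.ˈbo:.ki.ˌre.tu:.ˌne.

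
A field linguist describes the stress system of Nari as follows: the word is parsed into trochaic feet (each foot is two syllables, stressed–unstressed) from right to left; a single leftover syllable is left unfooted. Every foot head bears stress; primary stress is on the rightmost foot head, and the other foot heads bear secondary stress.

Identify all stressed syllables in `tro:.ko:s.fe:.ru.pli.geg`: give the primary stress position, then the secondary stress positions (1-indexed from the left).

Parse right to left into trochaic (ˈσσ) feet: (ˈtro:.ko:s) (ˈfe:.ru) (ˈpli.geg).
Foot heads (stressed positions): 1, 3, 5.
End Rule Rightmost: primary stress on the rightmost head = syllable 5.
Secondary stress on 1, 3: ˌtro:.ko:s.ˌfe:.ru.ˈpli.geg.

primary 5, secondary 1, 3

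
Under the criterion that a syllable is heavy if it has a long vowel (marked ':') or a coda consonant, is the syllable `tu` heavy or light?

light

`tu`: short vowel, open (no coda). Short vowel, open → light.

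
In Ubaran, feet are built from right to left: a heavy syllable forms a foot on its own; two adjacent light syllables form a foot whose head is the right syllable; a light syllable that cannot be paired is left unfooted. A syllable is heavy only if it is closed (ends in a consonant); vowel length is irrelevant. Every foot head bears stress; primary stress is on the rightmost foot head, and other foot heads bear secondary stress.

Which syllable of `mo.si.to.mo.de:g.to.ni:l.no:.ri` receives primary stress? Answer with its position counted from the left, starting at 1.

Weights: 1 mo L, 2 si L, 3 to L, 4 mo L, 5 de:g H, 6 to L, 7 ni:l H, 8 no: L, 9 ri L.
Parse right to left (heavy = foot alone; LL = one foot; stranded L unfooted): (mo.ˈsi) (to.ˈmo) (ˈde:g) to (ˈni:l) (no:.ˈri).
Foot heads: 2, 4, 5, 7, 9.
Primary stress on the rightmost head = syllable 9.
Primary stress: syllable 9 → mo.si.to.mo.de:g.to.ni:l.no:.ˈri.

9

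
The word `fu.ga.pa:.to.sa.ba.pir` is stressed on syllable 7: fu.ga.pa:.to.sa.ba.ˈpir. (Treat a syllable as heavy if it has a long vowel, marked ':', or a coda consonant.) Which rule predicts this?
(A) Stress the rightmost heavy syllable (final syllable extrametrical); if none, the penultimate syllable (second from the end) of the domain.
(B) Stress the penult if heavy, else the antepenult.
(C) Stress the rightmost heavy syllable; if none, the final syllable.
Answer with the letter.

C

Rule A → syllable 3 (observed: 7).
Rule B → syllable 5 (observed: 7).
Rule C → syllable 7 ✓.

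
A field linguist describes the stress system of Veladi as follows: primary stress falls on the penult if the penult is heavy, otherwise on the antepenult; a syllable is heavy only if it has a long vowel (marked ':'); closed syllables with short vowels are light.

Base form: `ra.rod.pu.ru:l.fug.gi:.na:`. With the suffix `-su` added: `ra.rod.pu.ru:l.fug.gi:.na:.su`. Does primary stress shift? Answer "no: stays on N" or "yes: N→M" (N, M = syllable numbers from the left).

Base `ra.rod.pu.ru:l.fug.gi:.na:` (7 syllables):
  Weights: 5 fug L, 6 gi: H, 7 na: H.
  The penult (syllable 6, gi:) is heavy, so it takes stress.
  → primary stress on syllable 6.
Suffixed `ra.rod.pu.ru:l.fug.gi:.na:.su` (8 syllables):
  Weights: 6 gi: H, 7 na: H, 8 su L.
  The penult (syllable 7, na:) is heavy, so it takes stress.
  → primary stress on syllable 7.

yes: 6→7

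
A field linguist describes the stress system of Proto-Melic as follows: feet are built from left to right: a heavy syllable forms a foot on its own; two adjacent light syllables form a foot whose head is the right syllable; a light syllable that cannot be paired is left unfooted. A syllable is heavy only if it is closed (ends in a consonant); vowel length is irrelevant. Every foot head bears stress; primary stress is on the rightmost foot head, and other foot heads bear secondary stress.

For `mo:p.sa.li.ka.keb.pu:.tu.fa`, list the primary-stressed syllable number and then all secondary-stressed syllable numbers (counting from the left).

Weights: 1 mo:p H, 2 sa L, 3 li L, 4 ka L, 5 keb H, 6 pu: L, 7 tu L, 8 fa L.
Parse left to right (heavy = foot alone; LL = one foot; stranded L unfooted): (ˈmo:p) (sa.ˈli) ka (ˈkeb) (pu:.ˈtu) fa.
Foot heads: 1, 3, 5, 7.
Primary stress on the rightmost head = syllable 7.
Secondary stress on 1, 3, 5: ˌmo:p.sa.ˌli.ka.ˌkeb.pu:.ˈtu.fa.

primary 7, secondary 1, 3, 5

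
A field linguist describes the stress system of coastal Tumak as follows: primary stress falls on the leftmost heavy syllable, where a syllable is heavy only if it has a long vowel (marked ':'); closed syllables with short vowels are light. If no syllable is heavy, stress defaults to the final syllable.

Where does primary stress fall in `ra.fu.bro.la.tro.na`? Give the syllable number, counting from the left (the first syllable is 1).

Weights: 1 ra L, 2 fu L, 3 bro L, 4 la L, 5 tro L, 6 na L.
No heavy syllable in the domain; default to the final syllable = syllable 6.
Primary stress: syllable 6 → ra.fu.bro.la.tro.ˈna.

6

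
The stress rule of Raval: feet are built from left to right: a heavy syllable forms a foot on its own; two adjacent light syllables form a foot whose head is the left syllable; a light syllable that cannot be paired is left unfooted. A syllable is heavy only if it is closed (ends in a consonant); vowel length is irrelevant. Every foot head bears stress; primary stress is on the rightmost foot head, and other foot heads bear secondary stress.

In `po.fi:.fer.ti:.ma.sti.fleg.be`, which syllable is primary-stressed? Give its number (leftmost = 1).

Weights: 1 po L, 2 fi: L, 3 fer H, 4 ti: L, 5 ma L, 6 sti L, 7 fleg H, 8 be L.
Parse left to right (heavy = foot alone; LL = one foot; stranded L unfooted): (ˈpo.fi:) (ˈfer) (ˈti:.ma) sti (ˈfleg) be.
Foot heads: 1, 3, 4, 7.
Primary stress on the rightmost head = syllable 7.
Primary stress: syllable 7 → po.fi:.fer.ti:.ma.sti.ˈfleg.be.

7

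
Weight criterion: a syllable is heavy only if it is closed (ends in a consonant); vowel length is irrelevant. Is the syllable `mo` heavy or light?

`mo`: short vowel, open (no coda). Open (no coda) → light.

light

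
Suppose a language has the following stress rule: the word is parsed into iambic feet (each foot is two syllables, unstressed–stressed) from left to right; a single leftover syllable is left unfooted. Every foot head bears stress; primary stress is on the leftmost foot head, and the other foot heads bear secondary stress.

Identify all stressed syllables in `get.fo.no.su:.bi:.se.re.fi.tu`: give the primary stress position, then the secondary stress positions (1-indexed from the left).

Parse left to right into iambic (σˈσ) feet: (get.ˈfo) (no.ˈsu:) (bi:.ˈse) (re.ˈfi) tu. Syllable 9 is left unfooted.
Foot heads (stressed positions): 2, 4, 6, 8.
End Rule Leftmost: primary stress on the leftmost head = syllable 2.
Secondary stress on 4, 6, 8: get.ˈfo.no.ˌsu:.bi:.ˌse.re.ˌfi.tu.

primary 2, secondary 4, 6, 8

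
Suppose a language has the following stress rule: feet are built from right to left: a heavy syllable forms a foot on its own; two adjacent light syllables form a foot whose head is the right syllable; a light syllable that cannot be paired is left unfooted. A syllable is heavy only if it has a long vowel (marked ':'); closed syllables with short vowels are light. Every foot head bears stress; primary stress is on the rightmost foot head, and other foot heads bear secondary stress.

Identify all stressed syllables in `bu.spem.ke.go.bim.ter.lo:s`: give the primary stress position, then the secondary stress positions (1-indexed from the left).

primary 7, secondary 2, 4, 6

Weights: 1 bu L, 2 spem L, 3 ke L, 4 go L, 5 bim L, 6 ter L, 7 lo:s H.
Parse right to left (heavy = foot alone; LL = one foot; stranded L unfooted): (bu.ˈspem) (ke.ˈgo) (bim.ˈter) (ˈlo:s).
Foot heads: 2, 4, 6, 7.
Primary stress on the rightmost head = syllable 7.
Secondary stress on 2, 4, 6: bu.ˌspem.ke.ˌgo.bim.ˌter.ˈlo:s.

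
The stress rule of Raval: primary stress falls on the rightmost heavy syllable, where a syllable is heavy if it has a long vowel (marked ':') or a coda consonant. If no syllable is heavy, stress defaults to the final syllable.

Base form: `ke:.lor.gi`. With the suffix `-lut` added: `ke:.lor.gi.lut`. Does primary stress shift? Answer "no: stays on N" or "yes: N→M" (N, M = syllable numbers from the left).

Base `ke:.lor.gi` (3 syllables):
  Weights: 1 ke: H, 2 lor H, 3 gi L.
  Heavy syllables in the domain: 1, 2. The rightmost is syllable 2 (lor).
  → primary stress on syllable 2.
Suffixed `ke:.lor.gi.lut` (4 syllables):
  Weights: 1 ke: H, 2 lor H, 3 gi L, 4 lut H.
  Heavy syllables in the domain: 1, 2, 4. The rightmost is syllable 4 (lut).
  → primary stress on syllable 4.

yes: 2→4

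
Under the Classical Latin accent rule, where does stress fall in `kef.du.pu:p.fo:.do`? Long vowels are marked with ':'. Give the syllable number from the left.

Classical Latin: stress the penult if heavy (long vowel or closed), else the antepenult.
Weights: 3 pu:p H, 4 fo: H, 5 do L.
The penult (syllable 4, fo:) is heavy, so it takes stress.
Stress on syllable 4: kef.du.pu:p.ˈfo:.do.

4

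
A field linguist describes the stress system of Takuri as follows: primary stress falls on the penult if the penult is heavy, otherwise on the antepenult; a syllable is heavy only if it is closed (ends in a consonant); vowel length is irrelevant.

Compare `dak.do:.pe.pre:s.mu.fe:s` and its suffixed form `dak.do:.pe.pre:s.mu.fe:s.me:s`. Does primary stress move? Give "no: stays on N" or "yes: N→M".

Base `dak.do:.pe.pre:s.mu.fe:s` (6 syllables):
  Weights: 4 pre:s H, 5 mu L, 6 fe:s H.
  The penult (syllable 5, mu) is light, so stress falls on the antepenult (syllable 4, pre:s).
  → primary stress on syllable 4.
Suffixed `dak.do:.pe.pre:s.mu.fe:s.me:s` (7 syllables):
  Weights: 5 mu L, 6 fe:s H, 7 me:s H.
  The penult (syllable 6, fe:s) is heavy, so it takes stress.
  → primary stress on syllable 6.

yes: 4→6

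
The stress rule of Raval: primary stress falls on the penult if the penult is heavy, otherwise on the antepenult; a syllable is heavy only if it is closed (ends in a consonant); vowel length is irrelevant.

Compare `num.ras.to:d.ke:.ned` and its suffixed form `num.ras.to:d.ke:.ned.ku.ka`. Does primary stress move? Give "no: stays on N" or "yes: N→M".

yes: 3→5

Base `num.ras.to:d.ke:.ned` (5 syllables):
  Weights: 3 to:d H, 4 ke: L, 5 ned H.
  The penult (syllable 4, ke:) is light, so stress falls on the antepenult (syllable 3, to:d).
  → primary stress on syllable 3.
Suffixed `num.ras.to:d.ke:.ned.ku.ka` (7 syllables):
  Weights: 5 ned H, 6 ku L, 7 ka L.
  The penult (syllable 6, ku) is light, so stress falls on the antepenult (syllable 5, ned).
  → primary stress on syllable 5.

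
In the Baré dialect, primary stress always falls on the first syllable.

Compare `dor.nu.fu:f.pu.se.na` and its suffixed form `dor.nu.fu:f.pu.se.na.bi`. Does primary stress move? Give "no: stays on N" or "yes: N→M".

no: stays on 1

Base `dor.nu.fu:f.pu.se.na` (6 syllables):
  The word has 6 syllables; the first syllable is syllable 1 (dor).
  → primary stress on syllable 1.
Suffixed `dor.nu.fu:f.pu.se.na.bi` (7 syllables):
  The word has 7 syllables; the first syllable is syllable 1 (dor).
  → primary stress on syllable 1.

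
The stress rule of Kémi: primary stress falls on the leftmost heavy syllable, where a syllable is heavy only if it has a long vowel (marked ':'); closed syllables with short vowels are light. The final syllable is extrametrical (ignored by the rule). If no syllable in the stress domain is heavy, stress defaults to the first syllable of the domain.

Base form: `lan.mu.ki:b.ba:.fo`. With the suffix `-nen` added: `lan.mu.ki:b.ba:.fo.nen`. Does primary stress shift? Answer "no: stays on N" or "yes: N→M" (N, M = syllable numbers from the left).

no: stays on 3

Base `lan.mu.ki:b.ba:.fo` (5 syllables):
  The final syllable (5, fo) is extrametrical; the stress domain is syllables 1–4.
  Weights: 1 lan L, 2 mu L, 3 ki:b H, 4 ba: H.
  Heavy syllables in the domain: 3, 4. The leftmost is syllable 3 (ki:b).
  → primary stress on syllable 3.
Suffixed `lan.mu.ki:b.ba:.fo.nen` (6 syllables):
  The final syllable (6, nen) is extrametrical; the stress domain is syllables 1–5.
  Weights: 1 lan L, 2 mu L, 3 ki:b H, 4 ba: H, 5 fo L.
  Heavy syllables in the domain: 3, 4. The leftmost is syllable 3 (ki:b).
  → primary stress on syllable 3.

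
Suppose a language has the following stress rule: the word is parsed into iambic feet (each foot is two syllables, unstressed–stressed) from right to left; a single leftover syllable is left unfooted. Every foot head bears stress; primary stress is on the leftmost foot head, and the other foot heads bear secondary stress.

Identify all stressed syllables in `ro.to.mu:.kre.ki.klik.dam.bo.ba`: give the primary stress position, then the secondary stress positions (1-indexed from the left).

Parse right to left into iambic (σˈσ) feet: ro (to.ˈmu:) (kre.ˈki) (klik.ˈdam) (bo.ˈba). Syllable 1 is left unfooted.
Foot heads (stressed positions): 3, 5, 7, 9.
End Rule Leftmost: primary stress on the leftmost head = syllable 3.
Secondary stress on 5, 7, 9: ro.to.ˈmu:.kre.ˌki.klik.ˌdam.bo.ˌba.

primary 3, secondary 5, 7, 9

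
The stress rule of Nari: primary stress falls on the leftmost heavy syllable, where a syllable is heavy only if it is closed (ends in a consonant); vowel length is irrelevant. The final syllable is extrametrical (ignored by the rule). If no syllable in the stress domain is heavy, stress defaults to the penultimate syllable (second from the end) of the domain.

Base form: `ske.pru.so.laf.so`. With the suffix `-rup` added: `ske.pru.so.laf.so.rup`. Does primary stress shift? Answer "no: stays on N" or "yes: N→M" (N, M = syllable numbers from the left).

Base `ske.pru.so.laf.so` (5 syllables):
  The final syllable (5, so) is extrametrical; the stress domain is syllables 1–4.
  Weights: 1 ske L, 2 pru L, 3 so L, 4 laf H.
  Heavy syllables in the domain: 4. The leftmost is syllable 4 (laf).
  → primary stress on syllable 4.
Suffixed `ske.pru.so.laf.so.rup` (6 syllables):
  The final syllable (6, rup) is extrametrical; the stress domain is syllables 1–5.
  Weights: 1 ske L, 2 pru L, 3 so L, 4 laf H, 5 so L.
  Heavy syllables in the domain: 4. The leftmost is syllable 4 (laf).
  → primary stress on syllable 4.

no: stays on 4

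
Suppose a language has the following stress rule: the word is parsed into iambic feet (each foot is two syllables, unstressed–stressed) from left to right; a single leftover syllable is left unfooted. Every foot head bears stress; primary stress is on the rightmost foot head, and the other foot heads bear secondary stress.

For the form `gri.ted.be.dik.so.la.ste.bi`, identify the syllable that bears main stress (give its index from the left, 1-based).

Parse left to right into iambic (σˈσ) feet: (gri.ˈted) (be.ˈdik) (so.ˈla) (ste.ˈbi).
Foot heads (stressed positions): 2, 4, 6, 8.
End Rule Rightmost: primary stress on the rightmost head = syllable 8.
Primary stress: syllable 8 → gri.ted.be.dik.so.la.ste.ˈbi.

8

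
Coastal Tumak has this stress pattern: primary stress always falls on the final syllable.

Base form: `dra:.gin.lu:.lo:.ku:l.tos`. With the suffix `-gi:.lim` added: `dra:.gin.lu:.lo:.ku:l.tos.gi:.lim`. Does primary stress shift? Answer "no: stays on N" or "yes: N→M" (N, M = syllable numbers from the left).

yes: 6→8

Base `dra:.gin.lu:.lo:.ku:l.tos` (6 syllables):
  The word has 6 syllables; the final syllable is syllable 6 (tos).
  → primary stress on syllable 6.
Suffixed `dra:.gin.lu:.lo:.ku:l.tos.gi:.lim` (8 syllables):
  The word has 8 syllables; the final syllable is syllable 8 (lim).
  → primary stress on syllable 8.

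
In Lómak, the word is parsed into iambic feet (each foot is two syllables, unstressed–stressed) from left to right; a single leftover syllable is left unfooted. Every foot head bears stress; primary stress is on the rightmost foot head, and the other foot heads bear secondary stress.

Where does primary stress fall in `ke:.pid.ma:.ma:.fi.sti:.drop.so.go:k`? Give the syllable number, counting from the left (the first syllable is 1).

Parse left to right into iambic (σˈσ) feet: (ke:.ˈpid) (ma:.ˈma:) (fi.ˈsti:) (drop.ˈso) go:k. Syllable 9 is left unfooted.
Foot heads (stressed positions): 2, 4, 6, 8.
End Rule Rightmost: primary stress on the rightmost head = syllable 8.
Primary stress: syllable 8 → ke:.pid.ma:.ma:.fi.sti:.drop.ˈso.go:k.

8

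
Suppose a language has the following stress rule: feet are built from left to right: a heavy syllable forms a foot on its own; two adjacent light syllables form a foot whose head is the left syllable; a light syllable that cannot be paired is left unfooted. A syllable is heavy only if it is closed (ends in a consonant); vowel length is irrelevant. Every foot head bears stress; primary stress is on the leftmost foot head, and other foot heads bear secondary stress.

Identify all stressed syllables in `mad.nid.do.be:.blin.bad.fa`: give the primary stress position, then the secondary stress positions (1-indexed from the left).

Weights: 1 mad H, 2 nid H, 3 do L, 4 be: L, 5 blin H, 6 bad H, 7 fa L.
Parse left to right (heavy = foot alone; LL = one foot; stranded L unfooted): (ˈmad) (ˈnid) (ˈdo.be:) (ˈblin) (ˈbad) fa.
Foot heads: 1, 2, 3, 5, 6.
Primary stress on the leftmost head = syllable 1.
Secondary stress on 2, 3, 5, 6: ˈmad.ˌnid.ˌdo.be:.ˌblin.ˌbad.fa.

primary 1, secondary 2, 3, 5, 6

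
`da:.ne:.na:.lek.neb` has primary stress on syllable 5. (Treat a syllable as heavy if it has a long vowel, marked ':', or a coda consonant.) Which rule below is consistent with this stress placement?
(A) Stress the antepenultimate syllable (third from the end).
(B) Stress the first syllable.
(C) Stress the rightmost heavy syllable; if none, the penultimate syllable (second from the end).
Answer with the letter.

C

Rule A → syllable 3 (observed: 5).
Rule B → syllable 1 (observed: 5).
Rule C → syllable 5 ✓.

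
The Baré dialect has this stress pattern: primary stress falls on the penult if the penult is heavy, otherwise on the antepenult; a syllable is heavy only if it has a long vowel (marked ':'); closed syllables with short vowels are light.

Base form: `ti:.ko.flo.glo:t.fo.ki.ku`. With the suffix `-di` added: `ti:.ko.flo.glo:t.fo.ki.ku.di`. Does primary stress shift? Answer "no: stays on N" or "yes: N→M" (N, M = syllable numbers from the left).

yes: 5→6

Base `ti:.ko.flo.glo:t.fo.ki.ku` (7 syllables):
  Weights: 5 fo L, 6 ki L, 7 ku L.
  The penult (syllable 6, ki) is light, so stress falls on the antepenult (syllable 5, fo).
  → primary stress on syllable 5.
Suffixed `ti:.ko.flo.glo:t.fo.ki.ku.di` (8 syllables):
  Weights: 6 ki L, 7 ku L, 8 di L.
  The penult (syllable 7, ku) is light, so stress falls on the antepenult (syllable 6, ki).
  → primary stress on syllable 6.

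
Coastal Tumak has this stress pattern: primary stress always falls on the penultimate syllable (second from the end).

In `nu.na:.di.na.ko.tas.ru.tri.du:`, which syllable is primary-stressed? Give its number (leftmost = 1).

8

The word has 9 syllables; the penultimate syllable (second from the end) is syllable 8 (tri).
Primary stress: syllable 8 → nu.na:.di.na.ko.tas.ru.ˈtri.du:.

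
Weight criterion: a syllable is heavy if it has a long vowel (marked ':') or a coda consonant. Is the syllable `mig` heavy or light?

heavy

`mig`: short vowel, closed (coda /g/). Closed → heavy.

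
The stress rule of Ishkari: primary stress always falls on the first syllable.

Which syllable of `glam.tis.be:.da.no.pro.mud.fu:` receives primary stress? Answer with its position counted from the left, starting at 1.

1

The word has 8 syllables; the first syllable is syllable 1 (glam).
Primary stress: syllable 1 → ˈglam.tis.be:.da.no.pro.mud.fu:.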